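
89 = 89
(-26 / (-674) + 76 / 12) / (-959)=-6442 / 969549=-0.01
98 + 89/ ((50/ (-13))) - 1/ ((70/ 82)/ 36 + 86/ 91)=480327103/ 6506050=73.83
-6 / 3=-2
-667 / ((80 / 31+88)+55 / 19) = -392863 / 55057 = -7.14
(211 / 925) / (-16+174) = 0.00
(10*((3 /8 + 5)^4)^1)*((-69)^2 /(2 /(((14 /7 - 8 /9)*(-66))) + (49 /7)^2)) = 4476150679275 /5516288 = 811442.53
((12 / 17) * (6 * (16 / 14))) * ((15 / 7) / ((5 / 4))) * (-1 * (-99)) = 684288 / 833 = 821.47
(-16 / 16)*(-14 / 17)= 14 / 17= 0.82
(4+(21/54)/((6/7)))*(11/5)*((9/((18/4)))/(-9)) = -5291/2430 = -2.18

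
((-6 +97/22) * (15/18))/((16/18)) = -525/352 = -1.49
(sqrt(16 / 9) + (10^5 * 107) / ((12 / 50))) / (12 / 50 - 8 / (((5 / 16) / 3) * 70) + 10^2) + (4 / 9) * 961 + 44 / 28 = 9839996723 / 21861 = 450116.50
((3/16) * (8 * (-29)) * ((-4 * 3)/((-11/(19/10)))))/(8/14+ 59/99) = -312417/4045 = -77.24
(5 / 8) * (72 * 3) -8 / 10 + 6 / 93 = 20811 / 155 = 134.26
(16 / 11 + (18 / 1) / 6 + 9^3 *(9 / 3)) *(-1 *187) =-409802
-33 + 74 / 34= -30.82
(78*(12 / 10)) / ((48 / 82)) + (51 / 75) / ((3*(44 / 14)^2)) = 5805203 / 36300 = 159.92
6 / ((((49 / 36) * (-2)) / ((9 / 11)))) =-972 / 539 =-1.80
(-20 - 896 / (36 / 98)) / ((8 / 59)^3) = -1136362007 / 1152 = -986425.35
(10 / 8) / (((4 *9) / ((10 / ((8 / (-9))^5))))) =-164025 / 262144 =-0.63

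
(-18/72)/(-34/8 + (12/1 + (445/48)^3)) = -0.00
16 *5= 80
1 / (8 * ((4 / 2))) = 1 / 16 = 0.06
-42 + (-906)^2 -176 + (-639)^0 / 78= 64008205 / 78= 820618.01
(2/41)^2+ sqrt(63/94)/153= 4/1681+ sqrt(658)/4794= 0.01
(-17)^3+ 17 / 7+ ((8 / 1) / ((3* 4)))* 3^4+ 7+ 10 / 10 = -33940 / 7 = -4848.57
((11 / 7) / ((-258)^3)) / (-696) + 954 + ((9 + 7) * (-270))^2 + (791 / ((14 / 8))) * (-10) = 1561172521195598987 / 83669350464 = 18658834.00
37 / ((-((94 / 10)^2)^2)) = -23125 / 4879681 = -0.00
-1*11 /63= -11 /63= -0.17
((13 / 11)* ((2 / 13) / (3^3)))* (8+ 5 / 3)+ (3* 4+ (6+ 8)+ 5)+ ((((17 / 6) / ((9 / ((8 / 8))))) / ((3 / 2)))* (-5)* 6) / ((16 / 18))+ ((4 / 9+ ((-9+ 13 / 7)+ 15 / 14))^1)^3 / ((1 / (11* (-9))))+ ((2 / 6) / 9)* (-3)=4798095751 / 271656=17662.40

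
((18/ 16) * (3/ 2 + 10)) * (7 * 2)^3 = 71001/ 2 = 35500.50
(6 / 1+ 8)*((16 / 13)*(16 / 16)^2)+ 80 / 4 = 484 / 13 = 37.23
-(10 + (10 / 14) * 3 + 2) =-99 / 7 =-14.14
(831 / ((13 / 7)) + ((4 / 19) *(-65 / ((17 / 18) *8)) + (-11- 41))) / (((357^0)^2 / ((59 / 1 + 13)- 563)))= -811592558 / 4199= -193282.34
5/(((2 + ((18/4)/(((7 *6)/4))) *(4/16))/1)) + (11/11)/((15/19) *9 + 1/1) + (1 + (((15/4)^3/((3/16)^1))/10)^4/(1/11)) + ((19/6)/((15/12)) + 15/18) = 1921131913639579/279121920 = 6882769.77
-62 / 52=-1.19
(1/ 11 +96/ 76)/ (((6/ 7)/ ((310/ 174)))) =307055/ 109098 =2.81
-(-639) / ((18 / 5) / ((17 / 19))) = 6035 / 38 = 158.82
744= 744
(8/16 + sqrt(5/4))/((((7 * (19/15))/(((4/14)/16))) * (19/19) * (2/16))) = 15/1862 + 15 * sqrt(5)/1862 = 0.03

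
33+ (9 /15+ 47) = 403 /5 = 80.60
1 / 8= 0.12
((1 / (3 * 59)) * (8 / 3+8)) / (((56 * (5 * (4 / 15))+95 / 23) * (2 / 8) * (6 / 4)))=5888 / 2887047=0.00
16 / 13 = 1.23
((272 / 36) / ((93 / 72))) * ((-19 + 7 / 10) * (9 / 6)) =-24888 / 155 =-160.57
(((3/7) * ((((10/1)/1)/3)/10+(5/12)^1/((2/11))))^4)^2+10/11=641286091/184549376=3.47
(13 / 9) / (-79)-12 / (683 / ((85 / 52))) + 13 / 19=0.64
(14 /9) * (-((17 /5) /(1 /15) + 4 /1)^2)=-42350 /9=-4705.56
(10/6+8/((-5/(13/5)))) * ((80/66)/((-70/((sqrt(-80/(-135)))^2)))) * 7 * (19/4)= 5168/6075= 0.85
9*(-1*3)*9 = -243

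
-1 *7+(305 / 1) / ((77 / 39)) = 11356 / 77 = 147.48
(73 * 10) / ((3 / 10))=7300 / 3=2433.33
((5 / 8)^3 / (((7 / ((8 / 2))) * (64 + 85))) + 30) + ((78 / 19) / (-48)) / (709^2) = 38253850458111 / 1275088560256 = 30.00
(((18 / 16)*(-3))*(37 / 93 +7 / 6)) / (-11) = 2619 / 5456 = 0.48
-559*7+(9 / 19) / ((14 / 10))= -520384 / 133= -3912.66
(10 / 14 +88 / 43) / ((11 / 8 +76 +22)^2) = 17728 / 63413175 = 0.00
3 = 3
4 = 4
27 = 27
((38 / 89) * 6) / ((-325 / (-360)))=16416 / 5785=2.84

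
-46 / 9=-5.11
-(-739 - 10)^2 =-561001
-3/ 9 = -1/ 3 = -0.33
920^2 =846400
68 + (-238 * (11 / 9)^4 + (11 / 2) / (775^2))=-3649889940329 / 7881401250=-463.10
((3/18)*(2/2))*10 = 5/3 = 1.67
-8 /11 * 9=-72 /11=-6.55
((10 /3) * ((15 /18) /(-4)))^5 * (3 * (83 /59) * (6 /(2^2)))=-810546875 /792778752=-1.02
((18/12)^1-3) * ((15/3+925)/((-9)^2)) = -155/9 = -17.22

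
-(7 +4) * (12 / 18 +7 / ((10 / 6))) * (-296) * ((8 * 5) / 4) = 475376 / 3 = 158458.67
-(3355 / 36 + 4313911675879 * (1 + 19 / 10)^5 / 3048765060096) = -116896081758521874971 / 304876506009600000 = -383.42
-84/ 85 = -0.99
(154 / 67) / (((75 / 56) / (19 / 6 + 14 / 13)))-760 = -147513728 / 195975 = -752.72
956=956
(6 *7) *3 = 126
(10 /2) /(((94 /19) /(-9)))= -9.10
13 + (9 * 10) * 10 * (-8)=-7187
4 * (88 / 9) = 352 / 9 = 39.11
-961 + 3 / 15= -4804 / 5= -960.80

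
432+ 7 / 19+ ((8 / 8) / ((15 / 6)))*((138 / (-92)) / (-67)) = 2752082 / 6365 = 432.38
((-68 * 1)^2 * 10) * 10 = 462400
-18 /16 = -9 /8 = -1.12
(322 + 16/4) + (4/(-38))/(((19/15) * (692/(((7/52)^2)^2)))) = 297724294803281/913264708096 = 326.00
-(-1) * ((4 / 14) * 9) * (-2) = -36 / 7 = -5.14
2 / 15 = 0.13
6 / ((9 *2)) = 1 / 3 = 0.33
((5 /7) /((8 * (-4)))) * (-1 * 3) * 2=15 /112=0.13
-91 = -91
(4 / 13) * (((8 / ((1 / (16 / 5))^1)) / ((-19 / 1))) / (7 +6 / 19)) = -512 / 9035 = -0.06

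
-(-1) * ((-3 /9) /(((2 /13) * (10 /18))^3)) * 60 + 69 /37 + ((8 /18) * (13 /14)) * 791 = -527870779 /16650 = -31703.95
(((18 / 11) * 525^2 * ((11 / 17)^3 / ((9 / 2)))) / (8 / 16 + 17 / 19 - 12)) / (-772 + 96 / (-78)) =181046250 / 54676777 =3.31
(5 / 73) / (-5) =-1 / 73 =-0.01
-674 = -674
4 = 4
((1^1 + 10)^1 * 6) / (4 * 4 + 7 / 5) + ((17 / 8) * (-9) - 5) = -4717 / 232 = -20.33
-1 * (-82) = 82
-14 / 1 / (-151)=14 / 151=0.09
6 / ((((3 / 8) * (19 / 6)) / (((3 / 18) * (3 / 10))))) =24 / 95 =0.25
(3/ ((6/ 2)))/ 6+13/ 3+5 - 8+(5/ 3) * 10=109/ 6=18.17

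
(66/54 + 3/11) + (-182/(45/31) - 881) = -497417/495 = -1004.88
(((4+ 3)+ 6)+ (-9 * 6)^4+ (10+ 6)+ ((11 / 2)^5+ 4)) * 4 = 34032487.38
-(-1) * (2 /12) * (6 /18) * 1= 1 /18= 0.06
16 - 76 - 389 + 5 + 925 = 481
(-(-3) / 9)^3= 1 / 27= 0.04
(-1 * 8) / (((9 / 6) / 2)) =-32 / 3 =-10.67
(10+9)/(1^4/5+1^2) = 95/6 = 15.83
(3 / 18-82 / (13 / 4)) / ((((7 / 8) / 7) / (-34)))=265880 / 39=6817.44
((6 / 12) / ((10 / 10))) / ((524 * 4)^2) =1 / 8786432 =0.00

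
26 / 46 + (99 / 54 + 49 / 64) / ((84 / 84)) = 13973 / 4416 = 3.16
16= 16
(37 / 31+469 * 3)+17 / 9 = 393413 / 279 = 1410.08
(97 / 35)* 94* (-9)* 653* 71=-3804640506 / 35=-108704014.46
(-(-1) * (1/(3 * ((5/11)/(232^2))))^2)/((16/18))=43817472512/25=1752698900.48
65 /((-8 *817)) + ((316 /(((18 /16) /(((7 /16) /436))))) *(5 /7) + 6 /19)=3251879 /6411816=0.51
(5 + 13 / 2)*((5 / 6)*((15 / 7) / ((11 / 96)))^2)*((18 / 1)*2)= 120659.81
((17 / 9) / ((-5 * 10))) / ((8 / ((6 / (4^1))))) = -17 / 2400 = -0.01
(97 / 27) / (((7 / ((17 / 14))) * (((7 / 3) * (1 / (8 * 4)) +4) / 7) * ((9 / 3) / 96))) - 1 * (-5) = 56909 / 1449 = 39.27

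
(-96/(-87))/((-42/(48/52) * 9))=-64/23751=-0.00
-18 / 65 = -0.28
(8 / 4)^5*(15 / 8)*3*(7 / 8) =315 / 2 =157.50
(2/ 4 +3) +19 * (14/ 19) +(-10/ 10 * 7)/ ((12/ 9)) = 49/ 4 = 12.25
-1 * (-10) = 10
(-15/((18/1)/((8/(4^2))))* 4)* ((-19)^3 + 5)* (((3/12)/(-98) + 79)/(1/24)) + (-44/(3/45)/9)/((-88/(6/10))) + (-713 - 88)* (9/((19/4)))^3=14554415770023/672182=21652492.58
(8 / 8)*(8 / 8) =1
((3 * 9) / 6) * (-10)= -45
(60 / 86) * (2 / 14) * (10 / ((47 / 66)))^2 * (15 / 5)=39204000 / 664909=58.96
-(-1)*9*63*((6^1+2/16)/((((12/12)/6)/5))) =416745/4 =104186.25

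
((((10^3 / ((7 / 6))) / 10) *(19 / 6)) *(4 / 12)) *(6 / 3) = 3800 / 21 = 180.95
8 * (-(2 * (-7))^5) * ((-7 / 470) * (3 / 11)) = -45177216 / 2585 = -17476.68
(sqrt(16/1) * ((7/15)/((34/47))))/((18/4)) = 1316/2295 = 0.57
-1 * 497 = -497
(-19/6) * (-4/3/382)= 19/1719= 0.01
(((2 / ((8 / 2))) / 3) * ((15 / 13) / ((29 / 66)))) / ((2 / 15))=2475 / 754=3.28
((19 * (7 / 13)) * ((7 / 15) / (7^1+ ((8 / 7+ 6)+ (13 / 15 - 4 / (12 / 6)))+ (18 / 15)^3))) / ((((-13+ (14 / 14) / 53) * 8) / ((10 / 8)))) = -43175125 / 11072242688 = -0.00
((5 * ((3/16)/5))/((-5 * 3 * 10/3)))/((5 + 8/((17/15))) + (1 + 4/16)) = -51/181000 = -0.00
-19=-19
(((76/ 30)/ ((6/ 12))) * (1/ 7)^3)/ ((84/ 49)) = 19/ 2205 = 0.01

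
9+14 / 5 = 59 / 5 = 11.80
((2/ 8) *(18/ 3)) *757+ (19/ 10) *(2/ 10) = 28397/ 25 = 1135.88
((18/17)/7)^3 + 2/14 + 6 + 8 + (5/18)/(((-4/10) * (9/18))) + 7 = 599299369/30332862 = 19.76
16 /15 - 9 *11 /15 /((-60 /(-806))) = -13139 /150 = -87.59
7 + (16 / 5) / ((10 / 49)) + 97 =2992 / 25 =119.68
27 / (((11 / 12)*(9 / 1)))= 36 / 11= 3.27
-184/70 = -92/35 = -2.63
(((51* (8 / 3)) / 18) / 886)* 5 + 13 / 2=52171 / 7974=6.54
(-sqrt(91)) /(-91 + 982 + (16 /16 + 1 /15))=-15* sqrt(91) /13381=-0.01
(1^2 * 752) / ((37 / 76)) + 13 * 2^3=61000 / 37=1648.65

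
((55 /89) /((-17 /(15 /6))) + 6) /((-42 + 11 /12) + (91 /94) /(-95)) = -479031990 /3331309783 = -0.14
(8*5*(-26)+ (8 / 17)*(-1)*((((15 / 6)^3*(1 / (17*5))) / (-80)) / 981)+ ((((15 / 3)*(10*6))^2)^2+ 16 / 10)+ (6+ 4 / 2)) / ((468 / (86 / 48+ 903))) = 797869070879161192991 / 50949969408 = 15659853777.14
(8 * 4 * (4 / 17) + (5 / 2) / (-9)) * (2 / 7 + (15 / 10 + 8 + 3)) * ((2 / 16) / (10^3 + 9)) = 56743 / 4940064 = 0.01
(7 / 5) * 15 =21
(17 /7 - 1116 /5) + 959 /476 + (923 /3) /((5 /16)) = 1093529 /1428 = 765.78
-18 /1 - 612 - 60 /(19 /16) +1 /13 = -168071 /247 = -680.45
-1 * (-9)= 9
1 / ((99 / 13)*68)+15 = 100993 / 6732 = 15.00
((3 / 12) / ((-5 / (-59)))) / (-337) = -59 / 6740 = -0.01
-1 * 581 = -581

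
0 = 0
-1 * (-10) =10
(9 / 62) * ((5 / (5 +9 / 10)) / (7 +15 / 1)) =225 / 40238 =0.01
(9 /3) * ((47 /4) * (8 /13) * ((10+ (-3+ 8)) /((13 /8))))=33840 /169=200.24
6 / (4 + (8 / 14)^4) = 7203 / 4930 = 1.46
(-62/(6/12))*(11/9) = -1364/9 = -151.56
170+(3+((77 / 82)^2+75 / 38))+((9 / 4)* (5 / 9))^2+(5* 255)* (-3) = -1864001969 / 511024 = -3647.58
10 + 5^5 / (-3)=-3095 / 3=-1031.67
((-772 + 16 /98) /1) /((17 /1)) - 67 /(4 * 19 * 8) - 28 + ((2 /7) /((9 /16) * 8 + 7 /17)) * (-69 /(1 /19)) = -12667673717 /84579488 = -149.77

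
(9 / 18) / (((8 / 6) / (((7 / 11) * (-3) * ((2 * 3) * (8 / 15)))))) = -126 / 55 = -2.29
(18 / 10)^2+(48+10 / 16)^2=3788209 / 1600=2367.63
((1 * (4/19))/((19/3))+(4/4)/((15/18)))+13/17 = 61307/30685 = 2.00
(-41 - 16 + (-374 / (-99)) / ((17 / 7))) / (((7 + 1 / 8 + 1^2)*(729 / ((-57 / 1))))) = 75848 / 142155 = 0.53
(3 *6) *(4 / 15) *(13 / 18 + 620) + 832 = 57172 / 15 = 3811.47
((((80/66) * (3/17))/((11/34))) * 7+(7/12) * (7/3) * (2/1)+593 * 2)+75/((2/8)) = 3252517/2178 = 1493.35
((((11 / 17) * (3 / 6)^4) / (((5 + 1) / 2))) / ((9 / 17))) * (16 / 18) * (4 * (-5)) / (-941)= 110 / 228663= 0.00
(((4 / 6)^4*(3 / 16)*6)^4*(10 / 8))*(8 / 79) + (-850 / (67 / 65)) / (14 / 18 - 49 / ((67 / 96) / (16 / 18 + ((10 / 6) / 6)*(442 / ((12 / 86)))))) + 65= 418851641192945 / 6442519093479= 65.01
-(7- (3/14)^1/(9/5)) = -289/42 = -6.88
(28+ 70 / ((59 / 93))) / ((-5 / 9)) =-73458 / 295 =-249.01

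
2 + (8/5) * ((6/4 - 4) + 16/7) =58/35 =1.66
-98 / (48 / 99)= -1617 / 8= -202.12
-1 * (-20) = 20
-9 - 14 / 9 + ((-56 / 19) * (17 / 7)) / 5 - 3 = -12814 / 855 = -14.99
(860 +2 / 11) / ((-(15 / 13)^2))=-533026 / 825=-646.09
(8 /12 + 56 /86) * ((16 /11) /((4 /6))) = 1360 /473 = 2.88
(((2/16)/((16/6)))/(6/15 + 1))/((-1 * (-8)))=15/3584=0.00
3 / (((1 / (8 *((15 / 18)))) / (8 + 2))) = 200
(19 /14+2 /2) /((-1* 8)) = -33 /112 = -0.29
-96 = -96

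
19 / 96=0.20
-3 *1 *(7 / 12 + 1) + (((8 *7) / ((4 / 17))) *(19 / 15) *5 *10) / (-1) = -180937 / 12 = -15078.08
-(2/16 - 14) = 111/8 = 13.88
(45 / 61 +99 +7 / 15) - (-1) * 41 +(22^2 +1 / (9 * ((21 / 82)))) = 36064916 / 57645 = 625.64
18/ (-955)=-18/ 955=-0.02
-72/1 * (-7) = 504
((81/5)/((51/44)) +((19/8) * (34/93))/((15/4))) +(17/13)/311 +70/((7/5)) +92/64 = 100711649399/1534075920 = 65.65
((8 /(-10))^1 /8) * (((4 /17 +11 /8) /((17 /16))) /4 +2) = -275 /1156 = -0.24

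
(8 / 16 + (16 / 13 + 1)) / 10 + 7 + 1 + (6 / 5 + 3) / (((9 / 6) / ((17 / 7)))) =15.07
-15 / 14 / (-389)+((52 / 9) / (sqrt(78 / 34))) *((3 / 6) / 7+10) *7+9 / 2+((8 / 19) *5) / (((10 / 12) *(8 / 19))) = 28599 / 2723+94 *sqrt(663) / 9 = 279.43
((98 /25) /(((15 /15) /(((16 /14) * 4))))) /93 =448 /2325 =0.19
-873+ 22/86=-37528/43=-872.74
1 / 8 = 0.12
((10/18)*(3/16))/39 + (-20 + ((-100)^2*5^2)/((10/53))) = 2480362565/1872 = 1324980.00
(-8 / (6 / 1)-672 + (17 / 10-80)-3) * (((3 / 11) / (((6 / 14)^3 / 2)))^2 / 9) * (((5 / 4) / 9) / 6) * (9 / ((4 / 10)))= -13317278555 / 6351048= -2096.86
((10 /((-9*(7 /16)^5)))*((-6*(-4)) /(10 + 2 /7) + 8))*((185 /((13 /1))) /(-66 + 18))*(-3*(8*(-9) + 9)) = 3758489600 /93639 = 40138.08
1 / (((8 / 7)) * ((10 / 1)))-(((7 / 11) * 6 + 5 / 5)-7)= 2.27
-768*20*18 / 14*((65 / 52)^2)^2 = -337500 / 7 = -48214.29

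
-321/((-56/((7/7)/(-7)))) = -321/392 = -0.82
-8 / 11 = -0.73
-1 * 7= -7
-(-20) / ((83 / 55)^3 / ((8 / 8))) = 3327500 / 571787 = 5.82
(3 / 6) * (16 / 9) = 8 / 9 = 0.89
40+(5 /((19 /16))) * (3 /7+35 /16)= 6785 /133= 51.02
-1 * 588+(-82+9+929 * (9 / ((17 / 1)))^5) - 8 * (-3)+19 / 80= -67940413757 / 113588560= -598.13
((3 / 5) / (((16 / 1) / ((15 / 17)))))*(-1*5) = -45 / 272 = -0.17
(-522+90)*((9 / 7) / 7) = -3888 / 49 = -79.35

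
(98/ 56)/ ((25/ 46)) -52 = -2439/ 50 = -48.78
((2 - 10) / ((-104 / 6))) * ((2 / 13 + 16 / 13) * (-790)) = -85320 / 169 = -504.85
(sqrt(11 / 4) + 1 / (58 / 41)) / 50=41 / 2900 + sqrt(11) / 100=0.05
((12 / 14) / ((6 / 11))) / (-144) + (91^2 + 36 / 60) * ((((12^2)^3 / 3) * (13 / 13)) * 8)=332354065268681 / 5040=65943266918.39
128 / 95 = 1.35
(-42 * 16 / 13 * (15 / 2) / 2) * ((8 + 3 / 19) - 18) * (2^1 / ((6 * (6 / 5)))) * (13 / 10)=13090 / 19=688.95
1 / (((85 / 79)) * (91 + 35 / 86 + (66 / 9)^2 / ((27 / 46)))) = 1650942 / 325118795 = 0.01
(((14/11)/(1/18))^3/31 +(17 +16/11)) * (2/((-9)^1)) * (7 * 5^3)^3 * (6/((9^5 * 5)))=-8984703317187500/7309262367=-1229221.62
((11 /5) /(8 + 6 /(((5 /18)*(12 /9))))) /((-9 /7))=-7 /99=-0.07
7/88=0.08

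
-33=-33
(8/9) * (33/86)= 44/129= 0.34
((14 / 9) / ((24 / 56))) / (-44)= -49 / 594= -0.08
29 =29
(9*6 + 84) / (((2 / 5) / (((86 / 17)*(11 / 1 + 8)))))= 563730 / 17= 33160.59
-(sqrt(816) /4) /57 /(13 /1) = -sqrt(51) /741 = -0.01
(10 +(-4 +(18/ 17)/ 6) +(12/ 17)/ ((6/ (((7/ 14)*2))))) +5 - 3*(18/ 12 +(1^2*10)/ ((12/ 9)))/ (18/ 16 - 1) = -204.71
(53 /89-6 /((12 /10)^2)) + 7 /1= 1831 /534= 3.43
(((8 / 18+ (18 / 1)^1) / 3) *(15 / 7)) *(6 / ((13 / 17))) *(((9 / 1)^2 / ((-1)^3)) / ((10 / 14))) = -152388 / 13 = -11722.15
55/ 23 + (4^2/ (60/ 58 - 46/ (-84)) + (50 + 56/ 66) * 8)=613254001/ 1462593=419.29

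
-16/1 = -16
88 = 88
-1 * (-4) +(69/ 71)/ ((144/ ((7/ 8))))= 109217/ 27264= 4.01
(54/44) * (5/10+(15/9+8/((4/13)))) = 1521/44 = 34.57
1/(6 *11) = 1/66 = 0.02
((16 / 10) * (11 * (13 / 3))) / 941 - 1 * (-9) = 128179 / 14115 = 9.08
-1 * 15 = -15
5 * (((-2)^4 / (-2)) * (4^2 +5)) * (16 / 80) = -168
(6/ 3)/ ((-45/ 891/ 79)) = -15642/ 5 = -3128.40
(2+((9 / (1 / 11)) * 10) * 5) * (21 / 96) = 1083.25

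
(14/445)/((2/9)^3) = 5103/1780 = 2.87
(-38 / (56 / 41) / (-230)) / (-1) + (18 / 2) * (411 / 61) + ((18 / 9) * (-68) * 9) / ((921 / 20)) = 4093056187 / 120601880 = 33.94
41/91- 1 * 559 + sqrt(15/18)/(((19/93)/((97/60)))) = -50828/91 + 3007 * sqrt(30)/2280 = -551.33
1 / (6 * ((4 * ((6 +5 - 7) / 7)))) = 7 / 96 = 0.07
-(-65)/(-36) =-1.81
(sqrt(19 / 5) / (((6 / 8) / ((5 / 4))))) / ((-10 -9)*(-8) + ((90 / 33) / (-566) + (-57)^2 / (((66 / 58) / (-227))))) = -3113*sqrt(95) / 6051431778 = -0.00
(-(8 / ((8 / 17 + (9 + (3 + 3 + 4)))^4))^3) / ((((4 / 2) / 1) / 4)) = -596605170923275264 / 1729561165382261200512043881361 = -0.00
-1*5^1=-5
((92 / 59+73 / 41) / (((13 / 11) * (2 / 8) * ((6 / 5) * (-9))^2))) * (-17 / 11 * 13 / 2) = -1144525 / 1175634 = -0.97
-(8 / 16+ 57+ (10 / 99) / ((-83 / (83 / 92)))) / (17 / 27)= -392775 / 4301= -91.32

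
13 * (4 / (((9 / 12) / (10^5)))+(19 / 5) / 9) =312000247 / 45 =6933338.82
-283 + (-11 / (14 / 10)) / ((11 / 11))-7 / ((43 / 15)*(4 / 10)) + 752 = 273933 / 602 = 455.04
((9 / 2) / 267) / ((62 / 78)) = 117 / 5518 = 0.02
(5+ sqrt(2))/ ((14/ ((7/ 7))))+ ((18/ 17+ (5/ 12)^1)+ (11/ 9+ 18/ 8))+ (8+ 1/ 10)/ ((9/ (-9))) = -14968/ 5355+ sqrt(2)/ 14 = -2.69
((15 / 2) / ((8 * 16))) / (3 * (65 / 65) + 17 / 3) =45 / 6656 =0.01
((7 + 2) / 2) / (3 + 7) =9 / 20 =0.45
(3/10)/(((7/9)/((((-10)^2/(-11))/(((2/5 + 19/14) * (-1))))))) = 900/451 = 2.00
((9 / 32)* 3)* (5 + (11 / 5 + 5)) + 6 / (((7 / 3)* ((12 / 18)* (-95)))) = 10.25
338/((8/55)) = 9295/4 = 2323.75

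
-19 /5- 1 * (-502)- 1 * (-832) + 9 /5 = 1332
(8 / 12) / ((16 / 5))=5 / 24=0.21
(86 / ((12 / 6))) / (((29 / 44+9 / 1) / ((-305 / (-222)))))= 57706 / 9435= 6.12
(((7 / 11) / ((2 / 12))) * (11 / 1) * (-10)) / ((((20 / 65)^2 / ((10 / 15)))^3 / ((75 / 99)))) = -111096.85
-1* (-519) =519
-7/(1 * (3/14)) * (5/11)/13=-490/429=-1.14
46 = 46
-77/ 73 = -1.05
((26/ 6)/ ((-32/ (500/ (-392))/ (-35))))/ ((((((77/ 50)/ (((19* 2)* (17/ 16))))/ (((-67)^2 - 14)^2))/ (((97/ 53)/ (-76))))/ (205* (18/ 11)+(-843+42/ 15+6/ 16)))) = -297716170174591796875/ 7722688512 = -38550845306.27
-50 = -50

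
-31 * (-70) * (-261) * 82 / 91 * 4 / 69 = -8846160 / 299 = -29585.82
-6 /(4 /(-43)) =129 /2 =64.50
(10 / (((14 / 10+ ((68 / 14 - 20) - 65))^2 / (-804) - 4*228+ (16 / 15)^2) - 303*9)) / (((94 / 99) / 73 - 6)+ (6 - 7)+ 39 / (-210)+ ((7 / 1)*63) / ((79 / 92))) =-295213753642500 / 54499633200741072929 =-0.00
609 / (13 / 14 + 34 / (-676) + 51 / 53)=38183691 / 115400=330.88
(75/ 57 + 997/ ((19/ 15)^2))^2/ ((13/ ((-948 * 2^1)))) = -95814435840000/ 1694173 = -56555284.40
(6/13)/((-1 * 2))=-3/13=-0.23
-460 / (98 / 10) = -2300 / 49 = -46.94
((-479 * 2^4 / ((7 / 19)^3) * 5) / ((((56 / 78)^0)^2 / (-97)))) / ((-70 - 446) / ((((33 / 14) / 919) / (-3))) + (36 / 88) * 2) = 56089390192 / 455426139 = 123.16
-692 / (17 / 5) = -3460 / 17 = -203.53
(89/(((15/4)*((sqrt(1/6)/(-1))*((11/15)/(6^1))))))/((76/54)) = -28836*sqrt(6)/209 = -337.96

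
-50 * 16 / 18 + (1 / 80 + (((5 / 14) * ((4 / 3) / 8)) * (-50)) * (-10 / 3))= -57979 / 1680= -34.51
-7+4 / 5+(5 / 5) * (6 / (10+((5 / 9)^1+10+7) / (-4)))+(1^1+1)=-1581 / 505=-3.13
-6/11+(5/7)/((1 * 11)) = -37/77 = -0.48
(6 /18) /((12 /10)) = 5 /18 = 0.28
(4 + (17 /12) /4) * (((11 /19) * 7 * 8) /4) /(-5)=-847 /120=-7.06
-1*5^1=-5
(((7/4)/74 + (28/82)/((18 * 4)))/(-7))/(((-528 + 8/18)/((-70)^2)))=542675/14405432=0.04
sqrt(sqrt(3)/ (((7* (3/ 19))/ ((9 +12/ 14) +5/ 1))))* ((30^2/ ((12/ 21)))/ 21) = 50* 3^(3/ 4)* sqrt(494)/ 7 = 361.89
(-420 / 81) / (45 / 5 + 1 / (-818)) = -114520 / 198747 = -0.58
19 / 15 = 1.27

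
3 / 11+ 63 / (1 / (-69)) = -47814 / 11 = -4346.73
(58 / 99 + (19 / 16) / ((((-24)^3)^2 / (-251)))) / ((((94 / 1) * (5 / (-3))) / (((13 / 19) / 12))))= -256162240529 / 1201410901278720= -0.00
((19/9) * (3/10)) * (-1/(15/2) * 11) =-209/225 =-0.93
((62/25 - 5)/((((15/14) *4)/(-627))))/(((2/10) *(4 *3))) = 30723/200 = 153.62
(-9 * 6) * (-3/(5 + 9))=81/7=11.57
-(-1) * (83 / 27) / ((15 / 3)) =83 / 135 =0.61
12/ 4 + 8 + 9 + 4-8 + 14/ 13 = 222/ 13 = 17.08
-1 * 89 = -89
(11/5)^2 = 121/25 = 4.84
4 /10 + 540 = 2702 /5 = 540.40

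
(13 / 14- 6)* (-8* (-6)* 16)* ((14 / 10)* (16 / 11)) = -436224 / 55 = -7931.35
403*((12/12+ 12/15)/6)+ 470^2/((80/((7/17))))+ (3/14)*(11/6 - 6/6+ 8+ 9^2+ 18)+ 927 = 2627511/1190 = 2207.99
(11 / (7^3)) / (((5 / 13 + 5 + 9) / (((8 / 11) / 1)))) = 104 / 64141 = 0.00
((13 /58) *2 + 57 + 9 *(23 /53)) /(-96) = -94301 /147552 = -0.64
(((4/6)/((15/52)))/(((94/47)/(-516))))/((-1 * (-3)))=-8944/45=-198.76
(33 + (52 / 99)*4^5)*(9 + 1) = 565150 / 99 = 5708.59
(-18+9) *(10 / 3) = -30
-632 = -632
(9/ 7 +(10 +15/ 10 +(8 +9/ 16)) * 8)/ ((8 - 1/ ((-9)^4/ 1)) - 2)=2972133/ 110222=26.96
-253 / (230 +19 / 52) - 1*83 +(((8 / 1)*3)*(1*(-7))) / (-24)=-83960 / 1089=-77.10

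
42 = 42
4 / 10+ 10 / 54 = 0.59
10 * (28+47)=750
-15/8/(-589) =0.00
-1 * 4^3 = -64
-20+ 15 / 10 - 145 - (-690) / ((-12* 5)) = -175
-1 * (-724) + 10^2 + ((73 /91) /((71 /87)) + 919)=11267874 /6461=1743.98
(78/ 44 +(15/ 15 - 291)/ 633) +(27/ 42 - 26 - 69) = -93.04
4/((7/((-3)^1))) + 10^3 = 6988/7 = 998.29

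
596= 596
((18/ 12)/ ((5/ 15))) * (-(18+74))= -414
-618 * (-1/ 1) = 618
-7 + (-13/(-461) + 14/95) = -298876/43795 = -6.82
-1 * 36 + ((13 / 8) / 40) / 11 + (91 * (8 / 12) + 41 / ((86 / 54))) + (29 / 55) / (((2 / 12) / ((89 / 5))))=106.73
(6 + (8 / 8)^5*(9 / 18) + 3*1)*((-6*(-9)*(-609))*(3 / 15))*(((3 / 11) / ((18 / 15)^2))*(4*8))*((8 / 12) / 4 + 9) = -3471300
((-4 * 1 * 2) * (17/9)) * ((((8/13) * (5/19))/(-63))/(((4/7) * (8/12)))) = 680/6669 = 0.10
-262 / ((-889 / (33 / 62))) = 0.16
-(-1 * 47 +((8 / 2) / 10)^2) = 1171 / 25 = 46.84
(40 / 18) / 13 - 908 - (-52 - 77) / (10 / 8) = -470708 / 585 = -804.63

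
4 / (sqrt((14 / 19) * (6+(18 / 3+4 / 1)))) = sqrt(266) / 14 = 1.16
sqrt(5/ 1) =sqrt(5) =2.24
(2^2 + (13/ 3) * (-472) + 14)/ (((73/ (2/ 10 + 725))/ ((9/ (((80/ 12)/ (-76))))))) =3771119772/ 1825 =2066367.00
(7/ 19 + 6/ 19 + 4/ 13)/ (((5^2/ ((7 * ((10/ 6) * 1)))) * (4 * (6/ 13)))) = 343/ 1368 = 0.25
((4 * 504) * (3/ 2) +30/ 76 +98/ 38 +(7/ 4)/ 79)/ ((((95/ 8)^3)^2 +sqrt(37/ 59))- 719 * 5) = 51590406118409591302717440/ 47731128055125739626089733743- 312228368479158272 * sqrt(2183)/ 47731128055125739626089733743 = 0.00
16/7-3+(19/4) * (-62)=-4133/14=-295.21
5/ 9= 0.56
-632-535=-1167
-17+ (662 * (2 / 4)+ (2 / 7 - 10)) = 2130 / 7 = 304.29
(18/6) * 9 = 27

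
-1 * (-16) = 16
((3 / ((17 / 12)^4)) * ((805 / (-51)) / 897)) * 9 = -0.12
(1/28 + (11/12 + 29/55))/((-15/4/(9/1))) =-6836/1925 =-3.55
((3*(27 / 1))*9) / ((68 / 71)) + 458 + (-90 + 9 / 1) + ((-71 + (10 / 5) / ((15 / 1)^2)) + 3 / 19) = 310272409 / 290700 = 1067.33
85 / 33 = 2.58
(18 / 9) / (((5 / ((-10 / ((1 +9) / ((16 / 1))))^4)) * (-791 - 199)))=-65536 / 2475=-26.48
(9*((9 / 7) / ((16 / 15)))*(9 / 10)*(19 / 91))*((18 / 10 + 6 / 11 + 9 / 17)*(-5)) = -498636 / 17017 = -29.30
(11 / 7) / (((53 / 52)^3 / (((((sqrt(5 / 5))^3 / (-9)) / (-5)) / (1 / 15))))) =1546688 / 3126417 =0.49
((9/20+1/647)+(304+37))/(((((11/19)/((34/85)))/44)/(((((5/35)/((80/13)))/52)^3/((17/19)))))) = 1595036263/1545280307200000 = 0.00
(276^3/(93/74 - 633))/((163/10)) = -5186062080/2540029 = -2041.73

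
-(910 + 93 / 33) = -912.82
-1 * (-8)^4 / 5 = -4096 / 5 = -819.20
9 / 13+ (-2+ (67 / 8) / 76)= -9465 / 7904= -1.20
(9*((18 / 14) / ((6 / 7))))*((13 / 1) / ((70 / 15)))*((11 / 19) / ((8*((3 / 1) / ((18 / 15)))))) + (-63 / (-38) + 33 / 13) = 731019 / 138320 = 5.28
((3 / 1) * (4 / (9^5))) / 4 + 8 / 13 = 157477 / 255879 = 0.62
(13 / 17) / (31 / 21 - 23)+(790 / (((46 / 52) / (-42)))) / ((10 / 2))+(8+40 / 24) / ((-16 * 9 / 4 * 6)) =-214776491593 / 28630584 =-7501.65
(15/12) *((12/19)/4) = 15/76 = 0.20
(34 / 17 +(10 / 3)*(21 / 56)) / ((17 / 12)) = 39 / 17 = 2.29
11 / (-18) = -11 / 18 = -0.61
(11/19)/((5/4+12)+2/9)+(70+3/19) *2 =140.36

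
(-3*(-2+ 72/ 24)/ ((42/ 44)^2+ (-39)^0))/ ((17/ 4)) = -5808/ 15725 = -0.37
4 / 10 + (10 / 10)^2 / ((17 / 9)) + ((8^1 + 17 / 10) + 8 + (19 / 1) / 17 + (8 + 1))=4887 / 170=28.75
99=99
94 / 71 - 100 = -7006 / 71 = -98.68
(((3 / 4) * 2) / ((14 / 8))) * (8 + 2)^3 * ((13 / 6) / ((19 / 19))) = 13000 / 7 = 1857.14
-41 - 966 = -1007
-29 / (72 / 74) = -1073 / 36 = -29.81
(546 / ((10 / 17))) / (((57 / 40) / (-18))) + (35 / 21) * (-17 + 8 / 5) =-669767 / 57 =-11750.30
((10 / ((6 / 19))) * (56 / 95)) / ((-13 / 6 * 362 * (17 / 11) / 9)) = -5544 / 40001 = -0.14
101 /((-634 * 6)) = -101 /3804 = -0.03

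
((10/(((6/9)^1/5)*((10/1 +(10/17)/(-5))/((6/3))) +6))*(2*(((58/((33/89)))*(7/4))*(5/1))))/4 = 38392375/37356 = 1027.74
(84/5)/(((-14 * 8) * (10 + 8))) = -1/120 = -0.01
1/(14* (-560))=-1/7840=-0.00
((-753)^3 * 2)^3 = -622651118812536963648451464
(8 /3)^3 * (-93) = -15872 /9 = -1763.56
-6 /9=-2 /3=-0.67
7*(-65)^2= 29575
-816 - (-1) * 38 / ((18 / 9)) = -797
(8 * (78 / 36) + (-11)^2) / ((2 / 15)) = 2075 / 2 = 1037.50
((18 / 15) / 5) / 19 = 6 / 475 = 0.01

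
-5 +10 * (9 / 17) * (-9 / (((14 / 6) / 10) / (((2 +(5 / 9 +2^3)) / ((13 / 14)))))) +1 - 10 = -516094 / 221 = -2335.27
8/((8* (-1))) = -1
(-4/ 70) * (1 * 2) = -4/ 35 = -0.11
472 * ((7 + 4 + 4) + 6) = 9912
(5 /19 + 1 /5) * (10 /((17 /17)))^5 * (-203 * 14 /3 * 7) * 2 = -35013440000 /57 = -614270877.19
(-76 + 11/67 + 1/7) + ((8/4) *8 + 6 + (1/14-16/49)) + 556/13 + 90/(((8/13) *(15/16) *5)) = 8544833/426790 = 20.02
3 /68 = 0.04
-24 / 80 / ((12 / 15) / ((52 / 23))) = -39 / 46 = -0.85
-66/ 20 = -33/ 10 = -3.30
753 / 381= 251 / 127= 1.98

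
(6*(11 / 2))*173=5709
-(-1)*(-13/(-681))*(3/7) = 13/1589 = 0.01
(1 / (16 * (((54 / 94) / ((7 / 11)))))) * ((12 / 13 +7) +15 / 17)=320117 / 525096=0.61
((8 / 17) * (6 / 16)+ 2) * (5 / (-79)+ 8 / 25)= 18759 / 33575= 0.56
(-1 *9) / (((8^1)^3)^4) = -9 / 68719476736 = -0.00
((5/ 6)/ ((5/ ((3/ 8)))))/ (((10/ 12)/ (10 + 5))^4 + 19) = 6561/ 1994545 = 0.00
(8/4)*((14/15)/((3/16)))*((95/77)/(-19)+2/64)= -166/495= -0.34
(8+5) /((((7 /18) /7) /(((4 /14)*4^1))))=1872 /7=267.43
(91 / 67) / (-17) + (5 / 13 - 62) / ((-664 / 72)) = 8112862 / 1228981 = 6.60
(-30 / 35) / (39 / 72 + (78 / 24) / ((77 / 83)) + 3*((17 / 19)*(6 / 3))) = -0.09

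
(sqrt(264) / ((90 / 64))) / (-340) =-16 * sqrt(66) / 3825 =-0.03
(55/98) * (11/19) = 605/1862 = 0.32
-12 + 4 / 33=-392 / 33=-11.88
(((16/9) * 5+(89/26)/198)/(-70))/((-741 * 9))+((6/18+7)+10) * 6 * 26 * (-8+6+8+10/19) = 17647.16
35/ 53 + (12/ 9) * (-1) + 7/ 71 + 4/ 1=38672/ 11289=3.43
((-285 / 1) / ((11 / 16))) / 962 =-0.43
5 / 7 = 0.71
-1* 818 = -818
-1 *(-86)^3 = 636056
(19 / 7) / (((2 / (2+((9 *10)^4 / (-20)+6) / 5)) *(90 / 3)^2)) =-15582299 / 15750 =-989.35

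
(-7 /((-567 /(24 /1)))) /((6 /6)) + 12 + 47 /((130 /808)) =534256 /1755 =304.42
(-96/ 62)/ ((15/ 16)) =-256/ 155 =-1.65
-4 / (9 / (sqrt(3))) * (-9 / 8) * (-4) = -2 * sqrt(3) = -3.46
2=2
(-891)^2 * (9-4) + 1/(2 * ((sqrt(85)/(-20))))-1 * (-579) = 3969984-2 * sqrt(85)/17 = 3969982.92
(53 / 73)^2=2809 / 5329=0.53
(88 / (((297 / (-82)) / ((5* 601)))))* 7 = -13798960 / 27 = -511072.59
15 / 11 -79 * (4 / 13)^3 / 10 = 136967 / 120835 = 1.13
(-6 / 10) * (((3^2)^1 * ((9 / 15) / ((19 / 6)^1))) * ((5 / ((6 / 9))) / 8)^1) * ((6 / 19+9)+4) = -184437 / 14440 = -12.77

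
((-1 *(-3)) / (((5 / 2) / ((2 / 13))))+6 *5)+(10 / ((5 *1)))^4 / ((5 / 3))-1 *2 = 2456 / 65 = 37.78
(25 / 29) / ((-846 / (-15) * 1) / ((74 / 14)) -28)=-4625 / 92974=-0.05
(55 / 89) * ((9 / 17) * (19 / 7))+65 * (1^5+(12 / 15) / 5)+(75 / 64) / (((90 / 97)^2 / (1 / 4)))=112191528731 / 1464099840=76.63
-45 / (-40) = 9 / 8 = 1.12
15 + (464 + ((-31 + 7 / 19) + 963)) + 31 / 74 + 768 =3064781 / 1406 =2179.79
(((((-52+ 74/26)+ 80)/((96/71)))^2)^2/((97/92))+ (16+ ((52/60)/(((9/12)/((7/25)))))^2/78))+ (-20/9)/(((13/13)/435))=255952.02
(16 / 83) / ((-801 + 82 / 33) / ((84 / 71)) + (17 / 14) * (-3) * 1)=-6336 / 22303511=-0.00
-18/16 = -9/8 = -1.12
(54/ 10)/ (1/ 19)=513/ 5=102.60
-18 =-18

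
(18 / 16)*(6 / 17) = 27 / 68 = 0.40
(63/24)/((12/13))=91/32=2.84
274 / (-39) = -274 / 39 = -7.03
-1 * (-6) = 6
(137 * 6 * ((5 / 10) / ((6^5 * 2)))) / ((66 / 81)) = 137 / 4224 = 0.03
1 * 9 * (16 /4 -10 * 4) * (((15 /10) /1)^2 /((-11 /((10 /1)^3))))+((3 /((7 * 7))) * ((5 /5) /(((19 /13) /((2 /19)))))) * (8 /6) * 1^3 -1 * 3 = 12894698407 /194579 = 66269.73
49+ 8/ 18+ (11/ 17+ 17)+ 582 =99311/ 153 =649.09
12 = 12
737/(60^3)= 737/216000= 0.00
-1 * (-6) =6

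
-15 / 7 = -2.14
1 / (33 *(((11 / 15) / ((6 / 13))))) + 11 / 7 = 17513 / 11011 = 1.59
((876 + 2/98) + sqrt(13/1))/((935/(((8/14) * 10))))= 8 * sqrt(13)/1309 + 20200/3773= 5.38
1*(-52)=-52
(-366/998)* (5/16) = -915/7984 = -0.11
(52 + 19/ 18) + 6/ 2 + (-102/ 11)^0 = 1027/ 18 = 57.06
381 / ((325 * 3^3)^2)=127 / 25666875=0.00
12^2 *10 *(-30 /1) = -43200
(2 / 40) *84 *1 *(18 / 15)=126 / 25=5.04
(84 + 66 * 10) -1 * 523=221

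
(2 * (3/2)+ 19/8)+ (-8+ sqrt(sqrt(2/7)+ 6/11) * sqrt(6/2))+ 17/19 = -263/152+ sqrt(2541 * sqrt(14)+ 9702)/77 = 0.07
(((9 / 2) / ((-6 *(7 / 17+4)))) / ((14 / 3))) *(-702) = 17901 / 700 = 25.57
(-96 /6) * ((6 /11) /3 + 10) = -1792 /11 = -162.91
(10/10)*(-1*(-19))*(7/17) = 133/17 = 7.82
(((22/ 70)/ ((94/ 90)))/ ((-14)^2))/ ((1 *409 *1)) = 99/ 26373956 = 0.00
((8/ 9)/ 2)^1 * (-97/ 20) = -2.16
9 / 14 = 0.64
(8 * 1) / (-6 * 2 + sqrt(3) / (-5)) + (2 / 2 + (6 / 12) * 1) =40 * sqrt(3) / 3597 + 1997 / 2398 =0.85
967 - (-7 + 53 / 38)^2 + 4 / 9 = 12164587 / 12996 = 936.03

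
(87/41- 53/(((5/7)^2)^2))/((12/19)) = -49048481/153750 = -319.01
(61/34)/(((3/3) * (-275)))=-0.01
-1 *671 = -671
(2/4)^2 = 1/4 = 0.25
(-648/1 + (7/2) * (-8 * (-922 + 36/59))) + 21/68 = 100906711/4012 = 25151.22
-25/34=-0.74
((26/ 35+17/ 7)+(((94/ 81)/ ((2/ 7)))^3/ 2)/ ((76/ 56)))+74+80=64270447684/ 353408265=181.86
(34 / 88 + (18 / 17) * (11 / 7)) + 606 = 3183751 / 5236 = 608.05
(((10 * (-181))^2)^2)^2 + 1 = 115193665782350064100000001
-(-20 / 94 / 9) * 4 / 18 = 20 / 3807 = 0.01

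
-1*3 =-3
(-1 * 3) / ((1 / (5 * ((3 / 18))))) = -5 / 2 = -2.50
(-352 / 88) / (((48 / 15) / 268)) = -335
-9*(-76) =684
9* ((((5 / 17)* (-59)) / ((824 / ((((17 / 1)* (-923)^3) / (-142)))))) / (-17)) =1049554.88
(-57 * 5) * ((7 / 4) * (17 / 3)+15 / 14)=-87685 / 28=-3131.61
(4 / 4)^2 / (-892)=-1 / 892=-0.00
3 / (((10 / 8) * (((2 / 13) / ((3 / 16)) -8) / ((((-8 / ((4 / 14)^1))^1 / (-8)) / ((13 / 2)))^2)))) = -63 / 650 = -0.10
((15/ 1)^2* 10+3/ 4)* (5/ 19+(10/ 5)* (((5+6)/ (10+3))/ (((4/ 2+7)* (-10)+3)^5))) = 972244767709037/ 1641466232172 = 592.30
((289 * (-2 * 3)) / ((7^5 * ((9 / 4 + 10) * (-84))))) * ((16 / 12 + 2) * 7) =0.00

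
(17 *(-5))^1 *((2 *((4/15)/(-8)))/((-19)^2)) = 17/1083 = 0.02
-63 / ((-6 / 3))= 63 / 2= 31.50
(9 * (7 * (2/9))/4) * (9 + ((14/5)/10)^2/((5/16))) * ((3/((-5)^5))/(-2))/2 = 607089/78125000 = 0.01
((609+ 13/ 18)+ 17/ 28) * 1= 153803/ 252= 610.33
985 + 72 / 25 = 24697 / 25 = 987.88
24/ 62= 0.39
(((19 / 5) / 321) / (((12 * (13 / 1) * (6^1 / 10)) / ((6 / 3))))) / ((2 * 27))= 19 / 4056156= 0.00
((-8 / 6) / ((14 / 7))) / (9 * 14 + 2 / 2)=-2 / 381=-0.01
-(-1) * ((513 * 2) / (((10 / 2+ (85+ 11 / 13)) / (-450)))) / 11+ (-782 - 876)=-27541178 / 12991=-2120.02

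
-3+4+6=7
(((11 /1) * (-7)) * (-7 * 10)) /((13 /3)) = 16170 /13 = 1243.85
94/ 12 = 47/ 6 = 7.83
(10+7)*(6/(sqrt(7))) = 102*sqrt(7)/7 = 38.55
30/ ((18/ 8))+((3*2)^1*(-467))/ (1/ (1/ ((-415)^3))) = 2858943406/ 214420125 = 13.33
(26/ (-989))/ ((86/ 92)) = -52/ 1849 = -0.03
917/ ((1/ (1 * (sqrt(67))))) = 917 * sqrt(67) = 7505.97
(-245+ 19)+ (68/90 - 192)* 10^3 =-1723234/9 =-191470.44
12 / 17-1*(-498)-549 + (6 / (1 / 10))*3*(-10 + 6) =-13095 / 17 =-770.29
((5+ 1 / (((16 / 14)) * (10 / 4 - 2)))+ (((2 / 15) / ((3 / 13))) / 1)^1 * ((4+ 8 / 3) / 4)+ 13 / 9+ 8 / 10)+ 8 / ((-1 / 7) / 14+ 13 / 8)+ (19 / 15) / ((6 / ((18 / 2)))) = 1915513 / 113940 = 16.81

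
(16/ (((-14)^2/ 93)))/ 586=186/ 14357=0.01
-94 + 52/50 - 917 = -25249/25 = -1009.96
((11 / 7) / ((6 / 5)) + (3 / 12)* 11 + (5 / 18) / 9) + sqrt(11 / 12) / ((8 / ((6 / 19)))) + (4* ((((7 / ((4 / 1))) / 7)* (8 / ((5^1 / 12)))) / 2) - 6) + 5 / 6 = sqrt(33) / 152 + 96659 / 11340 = 8.56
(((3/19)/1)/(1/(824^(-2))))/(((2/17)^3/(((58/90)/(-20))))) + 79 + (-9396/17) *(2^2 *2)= -2285718388342109/526342195200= -4342.65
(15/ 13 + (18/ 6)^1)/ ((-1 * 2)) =-27/ 13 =-2.08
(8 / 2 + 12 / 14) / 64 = 17 / 224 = 0.08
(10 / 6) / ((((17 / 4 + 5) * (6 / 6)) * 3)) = 20 / 333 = 0.06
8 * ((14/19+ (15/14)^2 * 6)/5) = 56788/4655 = 12.20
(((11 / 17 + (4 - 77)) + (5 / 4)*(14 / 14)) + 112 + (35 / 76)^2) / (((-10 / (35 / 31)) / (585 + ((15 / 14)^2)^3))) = -17826259954309965 / 6548441761792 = -2722.21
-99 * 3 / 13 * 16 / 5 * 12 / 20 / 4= -3564 / 325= -10.97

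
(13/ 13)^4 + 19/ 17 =36/ 17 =2.12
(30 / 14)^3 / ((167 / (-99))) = -334125 / 57281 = -5.83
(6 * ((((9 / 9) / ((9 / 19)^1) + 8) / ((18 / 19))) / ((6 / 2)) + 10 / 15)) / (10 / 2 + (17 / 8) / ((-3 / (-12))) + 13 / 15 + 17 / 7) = 143710 / 95229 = 1.51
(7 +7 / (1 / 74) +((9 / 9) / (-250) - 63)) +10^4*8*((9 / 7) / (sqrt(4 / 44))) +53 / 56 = 341601.49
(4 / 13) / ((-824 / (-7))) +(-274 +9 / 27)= -2198617 / 8034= -273.66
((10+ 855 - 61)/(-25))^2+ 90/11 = 7166826/6875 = 1042.45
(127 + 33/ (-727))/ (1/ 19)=1753624/ 727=2412.14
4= 4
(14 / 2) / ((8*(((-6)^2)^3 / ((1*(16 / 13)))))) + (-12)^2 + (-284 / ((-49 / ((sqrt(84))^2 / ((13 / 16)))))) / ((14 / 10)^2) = 449.72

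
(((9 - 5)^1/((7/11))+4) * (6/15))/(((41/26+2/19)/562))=13326144/9695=1374.54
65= 65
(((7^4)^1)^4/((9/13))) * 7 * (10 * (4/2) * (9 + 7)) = 967742938186781120/9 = 107526993131864568.89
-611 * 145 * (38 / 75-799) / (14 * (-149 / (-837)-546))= -296057433087 / 31979710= -9257.66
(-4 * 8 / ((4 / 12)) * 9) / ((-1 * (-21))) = -41.14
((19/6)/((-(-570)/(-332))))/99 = -83/4455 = -0.02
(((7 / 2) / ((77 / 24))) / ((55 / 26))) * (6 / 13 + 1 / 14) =1164 / 4235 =0.27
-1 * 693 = -693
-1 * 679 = -679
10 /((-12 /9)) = -15 /2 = -7.50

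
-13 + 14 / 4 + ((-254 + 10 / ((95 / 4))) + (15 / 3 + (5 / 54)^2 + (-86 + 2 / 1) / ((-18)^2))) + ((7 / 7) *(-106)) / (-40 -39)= -1124814281 / 4376916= -256.99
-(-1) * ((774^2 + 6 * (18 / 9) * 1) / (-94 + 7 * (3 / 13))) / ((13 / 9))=-5391792 / 1201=-4489.42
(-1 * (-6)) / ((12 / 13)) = 13 / 2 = 6.50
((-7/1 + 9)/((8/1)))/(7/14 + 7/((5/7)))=5/206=0.02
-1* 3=-3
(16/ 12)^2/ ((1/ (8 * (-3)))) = -128/ 3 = -42.67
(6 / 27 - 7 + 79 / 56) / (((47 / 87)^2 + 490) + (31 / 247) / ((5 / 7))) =-2809507675 / 256746052528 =-0.01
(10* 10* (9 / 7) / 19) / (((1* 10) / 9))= 810 / 133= 6.09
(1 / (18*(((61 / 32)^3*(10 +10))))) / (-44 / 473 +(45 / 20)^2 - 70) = -2818048 / 456991061445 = -0.00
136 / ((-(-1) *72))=17 / 9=1.89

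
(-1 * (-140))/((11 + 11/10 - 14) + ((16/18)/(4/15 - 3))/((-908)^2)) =-4436646900/60211649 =-73.68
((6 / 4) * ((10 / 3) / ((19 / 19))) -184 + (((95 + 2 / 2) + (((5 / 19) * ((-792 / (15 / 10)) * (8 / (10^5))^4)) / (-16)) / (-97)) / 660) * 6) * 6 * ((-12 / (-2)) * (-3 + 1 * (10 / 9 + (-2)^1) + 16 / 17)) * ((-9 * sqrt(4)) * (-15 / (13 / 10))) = 195193839814453125000036531 / 49719604492187500000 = 3925892.85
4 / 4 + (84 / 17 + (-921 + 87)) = -14077 / 17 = -828.06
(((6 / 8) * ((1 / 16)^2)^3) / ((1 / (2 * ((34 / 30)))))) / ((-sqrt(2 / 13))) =-17 * sqrt(26) / 335544320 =-0.00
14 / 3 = 4.67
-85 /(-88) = 85 /88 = 0.97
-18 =-18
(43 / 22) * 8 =172 / 11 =15.64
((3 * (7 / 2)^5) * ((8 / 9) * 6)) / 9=16807 / 18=933.72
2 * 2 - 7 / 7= 3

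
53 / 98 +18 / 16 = 653 / 392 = 1.67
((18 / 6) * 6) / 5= 18 / 5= 3.60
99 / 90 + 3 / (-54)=47 / 45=1.04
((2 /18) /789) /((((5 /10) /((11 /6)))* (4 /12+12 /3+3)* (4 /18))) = 1 /3156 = 0.00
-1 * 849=-849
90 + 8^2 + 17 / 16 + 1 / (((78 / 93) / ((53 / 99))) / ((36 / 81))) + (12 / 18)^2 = 28872367 / 185328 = 155.79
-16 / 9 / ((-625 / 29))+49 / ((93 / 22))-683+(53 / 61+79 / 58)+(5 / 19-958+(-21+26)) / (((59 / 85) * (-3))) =-146316716700743 / 691588338750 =-211.57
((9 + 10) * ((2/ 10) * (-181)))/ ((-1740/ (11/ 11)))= 3439/ 8700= 0.40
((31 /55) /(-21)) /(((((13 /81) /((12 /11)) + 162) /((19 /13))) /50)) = -1908360 /157764607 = -0.01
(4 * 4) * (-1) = -16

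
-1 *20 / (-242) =10 / 121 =0.08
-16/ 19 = -0.84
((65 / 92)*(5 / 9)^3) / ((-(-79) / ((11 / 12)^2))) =983125 / 762965568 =0.00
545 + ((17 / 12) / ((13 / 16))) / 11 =233873 / 429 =545.16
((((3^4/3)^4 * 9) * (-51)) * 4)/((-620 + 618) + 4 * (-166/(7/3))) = 200884698/59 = 3404825.39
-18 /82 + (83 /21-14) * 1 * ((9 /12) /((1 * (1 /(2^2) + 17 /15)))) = -5.67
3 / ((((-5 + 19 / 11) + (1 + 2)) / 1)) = -11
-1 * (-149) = 149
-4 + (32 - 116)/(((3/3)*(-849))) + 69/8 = 10695/2264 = 4.72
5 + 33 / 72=131 / 24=5.46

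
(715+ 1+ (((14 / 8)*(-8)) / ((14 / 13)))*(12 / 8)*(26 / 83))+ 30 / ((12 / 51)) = 837.39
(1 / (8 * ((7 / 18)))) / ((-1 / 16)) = -36 / 7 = -5.14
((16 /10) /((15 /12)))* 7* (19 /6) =2128 /75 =28.37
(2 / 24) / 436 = 1 / 5232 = 0.00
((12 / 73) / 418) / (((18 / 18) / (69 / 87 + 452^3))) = 16068101130 / 442453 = 36315.95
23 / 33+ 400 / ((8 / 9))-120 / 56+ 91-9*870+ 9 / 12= -6735679 / 924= -7289.70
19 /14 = 1.36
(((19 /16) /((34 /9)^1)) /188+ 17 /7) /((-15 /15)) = -2.43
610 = 610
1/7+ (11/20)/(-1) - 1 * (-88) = 12263/140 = 87.59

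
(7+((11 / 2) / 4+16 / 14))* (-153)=-81549 / 56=-1456.23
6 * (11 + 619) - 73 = 3707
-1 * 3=-3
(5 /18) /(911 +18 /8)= 10 /32877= 0.00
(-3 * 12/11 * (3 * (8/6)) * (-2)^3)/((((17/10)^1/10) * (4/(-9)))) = -1386.10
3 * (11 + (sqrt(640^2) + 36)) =2061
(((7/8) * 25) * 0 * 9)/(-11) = 0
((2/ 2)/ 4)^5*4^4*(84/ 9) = 7/ 3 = 2.33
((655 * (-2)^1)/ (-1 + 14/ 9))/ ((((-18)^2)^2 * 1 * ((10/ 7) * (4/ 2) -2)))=-917/ 34992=-0.03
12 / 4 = 3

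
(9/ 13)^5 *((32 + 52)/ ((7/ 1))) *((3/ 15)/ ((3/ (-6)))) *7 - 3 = -15489627/ 1856465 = -8.34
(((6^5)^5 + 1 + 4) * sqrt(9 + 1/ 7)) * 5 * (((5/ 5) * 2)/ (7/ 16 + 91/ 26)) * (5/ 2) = 90976921695775044419200 * sqrt(7)/ 441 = 545810226424529297114.58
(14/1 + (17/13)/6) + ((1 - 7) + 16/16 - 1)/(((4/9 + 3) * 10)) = 169789/12090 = 14.04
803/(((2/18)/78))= 563706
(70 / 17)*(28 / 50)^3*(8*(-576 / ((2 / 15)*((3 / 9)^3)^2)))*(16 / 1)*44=-136274958876672 / 10625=-12825878482.51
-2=-2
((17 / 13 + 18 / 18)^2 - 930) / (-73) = 156270 / 12337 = 12.67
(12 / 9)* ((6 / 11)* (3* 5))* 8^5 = 3932160 / 11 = 357469.09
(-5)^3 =-125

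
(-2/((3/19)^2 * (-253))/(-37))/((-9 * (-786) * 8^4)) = -361/1220561768448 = -0.00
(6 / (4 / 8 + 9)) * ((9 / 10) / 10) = 27 / 475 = 0.06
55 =55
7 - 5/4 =23/4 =5.75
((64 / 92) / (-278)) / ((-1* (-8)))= -1 / 3197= -0.00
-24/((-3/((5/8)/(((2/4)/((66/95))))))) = 132/19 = 6.95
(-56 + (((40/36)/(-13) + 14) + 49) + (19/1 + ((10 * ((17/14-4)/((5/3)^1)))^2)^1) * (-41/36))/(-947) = 636158/1809717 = 0.35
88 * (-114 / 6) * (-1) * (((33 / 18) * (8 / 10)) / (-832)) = -2299 / 780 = -2.95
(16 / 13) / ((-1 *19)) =-16 / 247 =-0.06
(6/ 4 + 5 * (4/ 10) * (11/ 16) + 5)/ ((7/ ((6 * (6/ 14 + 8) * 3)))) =4779/ 28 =170.68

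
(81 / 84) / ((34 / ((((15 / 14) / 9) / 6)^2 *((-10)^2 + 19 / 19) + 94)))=5971901 / 2239104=2.67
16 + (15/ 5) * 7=37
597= 597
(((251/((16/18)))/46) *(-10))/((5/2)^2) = -2259/230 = -9.82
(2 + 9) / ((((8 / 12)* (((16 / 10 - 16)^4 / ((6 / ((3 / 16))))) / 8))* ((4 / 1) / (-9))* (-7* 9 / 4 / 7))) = 6875 / 69984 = 0.10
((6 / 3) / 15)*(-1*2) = -4 / 15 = -0.27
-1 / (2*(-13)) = 1 / 26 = 0.04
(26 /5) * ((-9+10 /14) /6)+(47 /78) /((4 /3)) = -73481 /10920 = -6.73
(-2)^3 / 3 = -8 / 3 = -2.67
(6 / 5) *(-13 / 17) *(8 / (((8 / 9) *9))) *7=-546 / 85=-6.42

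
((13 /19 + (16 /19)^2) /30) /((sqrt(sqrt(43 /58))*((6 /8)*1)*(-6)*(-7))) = 0.00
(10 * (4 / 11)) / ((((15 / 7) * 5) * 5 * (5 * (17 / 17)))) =56 / 4125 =0.01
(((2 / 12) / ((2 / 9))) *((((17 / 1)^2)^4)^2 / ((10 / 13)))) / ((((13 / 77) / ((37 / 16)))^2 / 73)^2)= 51253026302003525904542790798114184947 / 5759303680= 8899170654950343911113711000.00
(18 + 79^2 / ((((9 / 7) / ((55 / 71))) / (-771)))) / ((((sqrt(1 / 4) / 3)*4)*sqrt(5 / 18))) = -1852535733*sqrt(10) / 710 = -8251031.50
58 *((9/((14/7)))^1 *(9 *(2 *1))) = 4698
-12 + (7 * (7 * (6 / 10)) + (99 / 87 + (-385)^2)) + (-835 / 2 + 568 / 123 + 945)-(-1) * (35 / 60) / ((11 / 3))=116750332991 / 784740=148775.81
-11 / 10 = -1.10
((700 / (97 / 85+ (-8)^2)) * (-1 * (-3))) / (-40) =-1275 / 1582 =-0.81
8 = 8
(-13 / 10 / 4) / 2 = -13 / 80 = -0.16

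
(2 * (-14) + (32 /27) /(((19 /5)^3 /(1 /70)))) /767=-36297428 /994301217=-0.04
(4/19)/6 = 2/57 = 0.04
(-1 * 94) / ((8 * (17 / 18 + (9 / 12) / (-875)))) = -370125 / 29723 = -12.45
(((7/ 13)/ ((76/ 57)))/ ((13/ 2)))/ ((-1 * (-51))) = 7/ 5746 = 0.00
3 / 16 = 0.19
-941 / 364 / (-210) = 941 / 76440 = 0.01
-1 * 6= -6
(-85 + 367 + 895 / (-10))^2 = 148225 / 4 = 37056.25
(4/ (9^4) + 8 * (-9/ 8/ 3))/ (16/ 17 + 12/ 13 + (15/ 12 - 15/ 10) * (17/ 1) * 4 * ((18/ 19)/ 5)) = 2.21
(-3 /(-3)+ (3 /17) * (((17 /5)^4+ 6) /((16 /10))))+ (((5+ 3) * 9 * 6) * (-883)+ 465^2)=-2808648187 /17000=-165214.60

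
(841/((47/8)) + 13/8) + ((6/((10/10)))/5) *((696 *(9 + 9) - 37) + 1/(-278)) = 3954808941/261320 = 15133.97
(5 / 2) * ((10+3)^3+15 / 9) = 16490 / 3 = 5496.67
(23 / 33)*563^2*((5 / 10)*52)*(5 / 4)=473868655 / 66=7179828.11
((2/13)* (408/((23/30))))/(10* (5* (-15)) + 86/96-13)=-1175040/10937719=-0.11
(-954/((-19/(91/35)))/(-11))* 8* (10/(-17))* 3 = 595296/3553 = 167.55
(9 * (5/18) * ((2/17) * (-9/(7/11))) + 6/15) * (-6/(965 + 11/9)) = 0.02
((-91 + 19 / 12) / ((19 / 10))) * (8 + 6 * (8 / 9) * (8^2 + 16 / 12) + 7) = -17548915 / 1026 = -17104.21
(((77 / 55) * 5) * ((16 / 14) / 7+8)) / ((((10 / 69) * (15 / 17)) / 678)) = 2120784 / 7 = 302969.14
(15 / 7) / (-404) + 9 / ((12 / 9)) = 9537 / 1414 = 6.74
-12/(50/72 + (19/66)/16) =-38016/2257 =-16.84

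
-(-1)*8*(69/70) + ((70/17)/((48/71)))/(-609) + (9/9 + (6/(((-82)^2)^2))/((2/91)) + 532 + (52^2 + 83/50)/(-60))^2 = 236158954150999020778048406651/992015170765076556000000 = 238059.82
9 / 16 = 0.56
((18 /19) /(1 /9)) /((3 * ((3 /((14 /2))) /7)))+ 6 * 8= 1794 /19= 94.42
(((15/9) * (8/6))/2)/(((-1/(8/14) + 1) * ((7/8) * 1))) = -320/189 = -1.69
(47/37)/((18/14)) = 329/333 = 0.99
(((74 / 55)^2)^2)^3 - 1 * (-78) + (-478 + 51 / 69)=-6416011915497528743356927 / 17623010904439208984375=-364.07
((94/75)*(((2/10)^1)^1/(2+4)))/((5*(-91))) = -47/511875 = -0.00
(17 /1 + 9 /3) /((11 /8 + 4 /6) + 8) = 480 /241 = 1.99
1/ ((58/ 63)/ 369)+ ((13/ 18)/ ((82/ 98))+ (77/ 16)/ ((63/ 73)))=23242565/ 57072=407.25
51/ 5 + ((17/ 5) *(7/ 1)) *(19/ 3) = 2414/ 15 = 160.93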